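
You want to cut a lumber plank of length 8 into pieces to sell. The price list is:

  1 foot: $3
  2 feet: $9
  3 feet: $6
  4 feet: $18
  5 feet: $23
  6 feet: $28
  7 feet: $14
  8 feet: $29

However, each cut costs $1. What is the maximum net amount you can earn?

Consider every possible first cut. net[k] is the best of p[i]+net[k−i] over all sellable i≤k, charging 1 whenever i<k.
net[1] = 3
net[2] = max(3+3-1, 9+0) = 9
net[3] = max(3+9-1, 9+3-1, 6+0) = 11
net[4] = max(3+11-1, 9+9-1, 6+3-1, 18+0) = 18
net[5] = max(3+18-1, 9+11-1, 6+9-1, 18+3-1, 23+0) = 23
net[6] = max(3+23-1, 9+18-1, 6+11-1, 18+9-1, 23+3-1, 28+0) = 28
net[7] = max(3+28-1, 9+23-1, 6+18-1, …, 28+3-1, 14+0) = 31
net[8] = max(3+31-1, 9+28-1, 6+23-1, …, 14+3-1, 29+0) = 36
One optimal plan: pieces 6 + 2 (1 cut) → $37 − $1 = $36.

36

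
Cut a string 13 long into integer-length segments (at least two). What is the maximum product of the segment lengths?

Let f[k] be the best product for length k (with at least one cut). For each first piece i, the rest contributes max(k−i, f[k−i]).
f[2] = 1*max(1,0) = 1*1 = 1
f[3] = 1*max(2,1) = 1*2 = 2
f[4] = 2*max(2,1) = 2*2 = 4
f[5] = 2*max(3,2) = 2*3 = 6
f[6] = 3*max(3,2) = 3*3 = 9
f[7] = 2*max(5,6) = 2*6 = 12
f[8] = 2*max(6,9) = 2*9 = 18
f[9] = 3*max(6,9) = 3*9 = 27
f[10] = 2*max(8,18) = 2*18 = 36
f[11] = 2*max(9,27) = 2*27 = 54
f[12] = 3*max(9,27) = 3*27 = 81
f[13] = 2*max(11,54) = 2*54 = 108
One optimal split: 3 + 3 + 3 + 2 + 2; product 3*3*3*2*2 = 108.

108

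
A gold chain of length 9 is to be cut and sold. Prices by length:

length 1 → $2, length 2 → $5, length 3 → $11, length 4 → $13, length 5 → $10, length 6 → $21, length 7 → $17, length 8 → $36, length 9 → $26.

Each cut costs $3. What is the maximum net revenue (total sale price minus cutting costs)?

Consider every possible first cut. v[k] is the best of p[i]+v[k−i] over all sellable i≤k, charging 3 whenever i<k.
v[1] = 2
v[2] = 5
v[3] = 11
v[4] = 13
v[5] = 13  (first piece 2, then v[3]=11)
v[6] = 21
v[7] = 21  (first piece 3, then v[4]=13)
v[8] = 36
v[9] = 35  (first piece 1, then v[8]=36)
One optimal plan: pieces 8 + 1 (1 cut) → $38 − $3 = $35.

35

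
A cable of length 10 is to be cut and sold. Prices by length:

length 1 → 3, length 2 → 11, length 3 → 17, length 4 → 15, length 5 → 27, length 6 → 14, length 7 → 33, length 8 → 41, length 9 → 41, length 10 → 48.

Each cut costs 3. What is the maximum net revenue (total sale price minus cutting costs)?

Let v[k] be the best obtainable value from length k. For each k, try every first piece i and keep the best of price[i] + v[k−i] minus the 3 cut fee when i<k.
v[1] = 3
v[2] = max(3+3-3, 11+0) = 11
v[3] = max(3+11-3, 11+3-3, 17+0) = 17
v[4] = max(3+17-3, 11+11-3, 17+3-3, 15+0) = 19
v[5] = max(3+19-3, 11+17-3, 17+11-3, 15+3-3, 27+0) = 27
v[6] = max(3+27-3, 11+19-3, 17+17-3, 15+11-3, 27+3-3, 14+0) = 31
v[7] = max(3+31-3, 11+27-3, 17+19-3, …, 14+3-3, 33+0) = 35
v[8] = max(3+35-3, 11+31-3, 17+27-3, …, 33+3-3, 41+0) = 41
v[9] = max(3+41-3, 11+35-3, 17+31-3, …, 41+3-3, 41+0) = 45
v[10] = max(3+45-3, 11+41-3, 17+35-3, …, 41+3-3, 48+0) = 51
One optimal plan: pieces 5 + 5 (1 cut) → 54 − 3 = 51.

51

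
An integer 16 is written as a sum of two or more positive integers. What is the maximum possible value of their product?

324

Fill g[k] for k=2..16: at each k try every first piece i and multiply by the better of (k−i) uncut or g[k−i].
g[2] = 1×max(1,0) = 1×1 = 1
g[3] = 1×max(2,1) = 1×2 = 2
g[4] = 2×max(2,1) = 2×2 = 4
g[5] = 2×max(3,2) = 2×3 = 6
g[6] = 3×max(3,2) = 3×3 = 9
g[7] = 2×max(5,6) = 2×6 = 12
g[8] = 2×max(6,9) = 2×9 = 18
g[9] = 3×max(6,9) = 3×9 = 27
g[10] = 2×max(8,18) = 2×18 = 36
g[11] = 2×max(9,27) = 2×27 = 54
g[12] = 3×max(9,27) = 3×27 = 81
g[13] = 2×max(11,54) = 2×54 = 108
g[14] = 2×max(12,81) = 2×81 = 162
g[15] = 3×max(12,81) = 3×81 = 243
g[16] = 2×max(14,162) = 2×162 = 324
One optimal split: 3 + 3 + 3 + 3 + 2 + 2; product 3×3×3×3×2×2 = 324.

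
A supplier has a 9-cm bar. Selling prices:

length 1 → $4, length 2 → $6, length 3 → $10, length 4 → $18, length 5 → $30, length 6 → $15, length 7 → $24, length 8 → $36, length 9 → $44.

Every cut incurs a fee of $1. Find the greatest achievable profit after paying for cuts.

Consider every possible first cut. net[k] is the best of p[i]+net[k−i] over all sellable i≤k, charging 1 whenever i<k.
net[1] = 4
net[2] = max(4+4-1, 6+0) = 7
net[3] = max(4+7-1, 6+4-1, 10+0) = 10
net[4] = max(4+10-1, 6+7-1, 10+4-1, 18+0) = 18
net[5] = max(4+18-1, 6+10-1, 10+7-1, 18+4-1, 30+0) = 30
net[6] = max(4+30-1, 6+18-1, 10+10-1, 18+7-1, 30+4-1, 15+0) = 33
net[7] = max(4+33-1, 6+30-1, 10+18-1, …, 15+4-1, 24+0) = 36
net[8] = max(4+36-1, 6+33-1, 10+30-1, …, 24+4-1, 36+0) = 39
net[9] = max(4+39-1, 6+36-1, 10+33-1, …, 36+4-1, 44+0) = 47
One optimal plan: pieces 5 + 4 (1 cut) → $48 − $1 = $47.

47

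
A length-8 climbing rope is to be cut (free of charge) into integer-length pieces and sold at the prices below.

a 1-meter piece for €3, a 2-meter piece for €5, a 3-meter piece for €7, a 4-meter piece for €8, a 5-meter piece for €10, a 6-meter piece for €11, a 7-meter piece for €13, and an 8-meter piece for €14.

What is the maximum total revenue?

24

Build R[k] bottom-up: R[k] = max over allowed piece i of (p[i] + R[k−i]).
R[1] = 3
R[2] = 6  (first piece 1, then R[1]=3)
R[3] = 9  (first piece 1, then R[2]=6)
R[4] = 12  (first piece 1, then R[3]=9)
R[5] = 15  (first piece 1, then R[4]=12)
R[6] = 18  (first piece 1, then R[5]=15)
R[7] = 21  (first piece 1, then R[6]=18)
R[8] = 24  (first piece 1, then R[7]=21)
One optimal cutting: 1 + 1 + 1 + 1 + 1 + 1 + 1 + 1 → €3 + €3 + €3 + €3 + €3 + €3 + €3 + €3 = €24.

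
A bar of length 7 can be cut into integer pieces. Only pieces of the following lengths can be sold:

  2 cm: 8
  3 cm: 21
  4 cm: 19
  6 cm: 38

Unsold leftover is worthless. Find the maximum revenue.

Build best[k] bottom-up: best[k] = max over allowed piece i of (p[i] + best[k−i]).
best[1] = 0
best[2] = 8
best[3] = max(8+0, 21+0) = 21
best[4] = max(8+8, 21+0, 19+0) = 21
best[5] = max(8+21, 21+8, 19+0) = 29
best[6] = max(8+21, 21+21, 19+8, 38+0) = 42
best[7] = max(8+29, 21+21, 19+21, 38+0) = 42
One optimal cutting: pieces 3 + 3 with 1 cm of scrap → 42.

42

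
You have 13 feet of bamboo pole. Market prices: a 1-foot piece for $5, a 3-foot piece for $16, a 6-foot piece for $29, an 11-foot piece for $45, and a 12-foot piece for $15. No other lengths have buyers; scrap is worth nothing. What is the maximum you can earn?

Let f[k] be the best obtainable value from length k. For each k, try every first piece i and keep the best of price[i] + f[k−i].
f[1] = 5
f[2] = 10  (first piece 1, then f[1]=5)
f[3] = max(5+10, 16+0) = 16
f[4] = max(5+16, 16+5) = 21
f[5] = max(5+21, 16+10) = 26
f[6] = max(5+26, 16+16, 29+0) = 32
f[7] = max(5+32, 16+21, 29+5) = 37
f[8] = max(5+37, 16+26, 29+10) = 42
f[9] = max(5+42, 16+32, 29+16) = 48
f[10] = max(5+48, 16+37, 29+21) = 53
f[11] = max(5+53, 16+42, 29+26, 45+0) = 58
f[12] = max(5+58, 16+48, 29+32, 45+5, 15+0) = 64
f[13] = max(5+64, 16+53, 29+37, 45+10, 15+5) = 69
One optimal cutting: 3 + 3 + 3 + 3 + 1 → $69.

69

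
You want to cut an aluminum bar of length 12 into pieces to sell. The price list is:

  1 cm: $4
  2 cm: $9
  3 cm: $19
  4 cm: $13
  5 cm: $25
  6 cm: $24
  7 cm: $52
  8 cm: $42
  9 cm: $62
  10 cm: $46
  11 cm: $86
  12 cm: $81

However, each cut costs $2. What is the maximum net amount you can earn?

Build net[k] bottom-up: net[k] = max over allowed piece i of (p[i] + net[k−i]) − 2 per cut.
net[1] = 4
net[2] = 9
net[3] = 19
net[4] = 21  (first piece 1, then net[3]=19)
net[5] = 26  (first piece 2, then net[3]=19)
net[6] = 36  (first piece 3, then net[3]=19)
net[7] = 52
net[8] = 54  (first piece 1, then net[7]=52)
net[9] = 62
net[10] = 69  (first piece 3, then net[7]=52)
net[11] = 86
net[12] = 88  (first piece 1, then net[11]=86)
One optimal plan: pieces 11 + 1 (1 cut) → $90 − $2 = $88.

88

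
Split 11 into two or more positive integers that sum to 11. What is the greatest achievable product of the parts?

Fill g[k] for k=2..11: at each k try every first piece i and multiply by the better of (k−i) uncut or g[k−i].
g[2] = 1×max(1,0) = 1×1 = 1
g[3] = 1×max(2,1) = 1×2 = 2
g[4] = 2×max(2,1) = 2×2 = 4
g[5] = 2×max(3,2) = 2×3 = 6
g[6] = 3×max(3,2) = 3×3 = 9
g[7] = 2×max(5,6) = 2×6 = 12
g[8] = 2×max(6,9) = 2×9 = 18
g[9] = 3×max(6,9) = 3×9 = 27
g[10] = 2×max(8,18) = 2×18 = 36
g[11] = 2×max(9,27) = 2×27 = 54
One optimal split: 3 + 3 + 3 + 2; product 3×3×3×2 = 54.

54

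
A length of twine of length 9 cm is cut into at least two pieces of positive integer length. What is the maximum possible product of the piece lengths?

Let g[k] be the best product for length k (with at least one cut). For each first piece i, the rest contributes max(k−i, g[k−i]).
g[2] = 1*max(1,0) = 1*1 = 1
g[3] = max(1*2, 2*1) = 2
g[4] = max(1*3, 2*2, 3*1) = 4
g[5] = max(1*4, 2*3, 3*2, 4*1) = 6
g[6] = max(1*6, 2*4, 3*3, 4*2, 5*1) = 9
g[7] = max(1*9, 2*6, 3*4, 4*3, 5*2, 6*1) = 12
g[8] = max(1*12, 2*9, 3*6, …, 6*2, 7*1) = 18
g[9] = max(1*18, 2*12, 3*9, …, 7*2, 8*1) = 27
One optimal split: 3 + 3 + 3; product 3*3*3 = 27.

27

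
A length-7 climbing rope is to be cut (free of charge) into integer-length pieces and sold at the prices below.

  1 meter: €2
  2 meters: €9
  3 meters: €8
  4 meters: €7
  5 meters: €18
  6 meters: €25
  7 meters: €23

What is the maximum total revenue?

29

Build r[k] bottom-up: r[k] = max over allowed piece i of (p[i] + r[k−i]).
r[1] = 2
r[2] = max(2+2, 9+0) = 9
r[3] = max(2+9, 9+2, 8+0) = 11
r[4] = max(2+11, 9+9, 8+2, 7+0) = 18
r[5] = max(2+18, 9+11, 8+9, 7+2, 18+0) = 20
r[6] = max(2+20, 9+18, 8+11, 7+9, 18+2, 25+0) = 27
r[7] = max(2+27, 9+20, 8+18, …, 25+2, 23+0) = 29
One optimal cutting: 2 + 2 + 2 + 1 → €9 + €9 + €9 + €2 = €29.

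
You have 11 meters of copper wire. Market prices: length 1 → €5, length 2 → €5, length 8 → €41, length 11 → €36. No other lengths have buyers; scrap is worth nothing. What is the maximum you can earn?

Build best[k] bottom-up: best[k] = max over allowed piece i of (p[i] + best[k−i]).
best[1] = 5
best[2] = max(5+5, 5+0) = 10
best[3] = max(5+10, 5+5) = 15
best[4] = max(5+15, 5+10) = 20
best[5] = max(5+20, 5+15) = 25
best[6] = max(5+25, 5+20) = 30
best[7] = max(5+30, 5+25) = 35
best[8] = max(5+35, 5+30, 41+0) = 41
best[9] = max(5+41, 5+35, 41+5) = 46
best[10] = max(5+46, 5+41, 41+10) = 51
best[11] = max(5+51, 5+46, 41+15, 36+0) = 56
One optimal cutting: 8 + 1 + 1 + 1 → €56.

56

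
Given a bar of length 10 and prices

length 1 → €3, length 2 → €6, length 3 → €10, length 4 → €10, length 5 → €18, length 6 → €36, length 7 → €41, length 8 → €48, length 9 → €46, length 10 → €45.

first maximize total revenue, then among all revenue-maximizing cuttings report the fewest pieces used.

2

Build r[k] bottom-up: r[k] = max over allowed piece i of (p[i] + r[k−i]).
r[1] = 3
r[2] = 6  (first piece 1, then r[1]=3)
r[3] = 10
r[4] = 13  (first piece 1, then r[3]=10)
r[5] = 18
r[6] = 36
r[7] = 41
r[8] = 48
r[9] = 51  (first piece 1, then r[8]=48)
r[10] = 54  (first piece 1, then r[9]=51)
Maximum revenue is €54.
Now minimize piece count subject to staying optimal: for each k, pieces[k] = 1 + min over i with p[i]+r[k−i]=r[k] of pieces[k−i].
pieces[7] = 1
pieces[8] = 1
pieces[9] = 2
pieces[10] = 2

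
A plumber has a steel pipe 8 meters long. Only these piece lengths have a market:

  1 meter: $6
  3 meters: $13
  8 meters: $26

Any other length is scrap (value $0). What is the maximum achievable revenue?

48

Build r[k] bottom-up: r[k] = max over allowed piece i of (p[i] + r[k−i]).
r[1] = 6
r[2] = 12  (first piece 1, then r[1]=6)
r[3] = 18  (first piece 1, then r[2]=12)
r[4] = 24  (first piece 1, then r[3]=18)
r[5] = 30  (first piece 1, then r[4]=24)
r[6] = 36  (first piece 1, then r[5]=30)
r[7] = 42  (first piece 1, then r[6]=36)
r[8] = 48  (first piece 1, then r[7]=42)
One optimal cutting: 1 + 1 + 1 + 1 + 1 + 1 + 1 + 1 → $48.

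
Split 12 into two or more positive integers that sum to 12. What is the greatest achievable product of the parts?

81

Define g[k] = max over 1≤i<k of i · max(k−i, g[k−i]); the inner max lets the remainder stay uncut if that's better.
g[2] = 1·max(1,0) = 1·1 = 1
g[3] = max(1·2, 2·1) = 2
g[4] = max(1·3, 2·2, 3·1) = 4
g[5] = max(1·4, 2·3, 3·2, 4·1) = 6
g[6] = max(1·6, 2·4, 3·3, 4·2, 5·1) = 9
g[7] = max(1·9, 2·6, 3·4, 4·3, 5·2, 6·1) = 12
g[8] = max(1·12, 2·9, 3·6, …, 6·2, 7·1) = 18
g[9] = max(1·18, 2·12, 3·9, …, 7·2, 8·1) = 27
g[10] = max(1·27, 2·18, 3·12, …, 8·2, 9·1) = 36
g[11] = max(1·36, 2·27, 3·18, …, 9·2, 10·1) = 54
g[12] = max(1·54, 2·36, 3·27, …, 10·2, 11·1) = 81
One optimal split: 3 + 3 + 3 + 3; product 3·3·3·3 = 81.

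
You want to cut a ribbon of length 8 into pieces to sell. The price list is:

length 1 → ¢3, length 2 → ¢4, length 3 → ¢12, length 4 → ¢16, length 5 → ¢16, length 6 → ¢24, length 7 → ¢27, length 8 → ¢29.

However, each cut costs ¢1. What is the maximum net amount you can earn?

31

Build v[k] bottom-up: v[k] = max over allowed piece i of (p[i] + v[k−i]) − 1 per cut.
v[1] = 3
v[2] = max(3+3-1, 4+0) = 5
v[3] = max(3+5-1, 4+3-1, 12+0) = 12
v[4] = max(3+12-1, 4+5-1, 12+3-1, 16+0) = 16
v[5] = max(3+16-1, 4+12-1, 12+5-1, 16+3-1, 16+0) = 18
v[6] = max(3+18-1, 4+16-1, 12+12-1, 16+5-1, 16+3-1, 24+0) = 24
v[7] = max(3+24-1, 4+18-1, 12+16-1, …, 24+3-1, 27+0) = 27
v[8] = max(3+27-1, 4+24-1, 12+18-1, …, 27+3-1, 29+0) = 31
One optimal plan: pieces 4 + 4 (1 cut) → ¢32 − ¢1 = ¢31.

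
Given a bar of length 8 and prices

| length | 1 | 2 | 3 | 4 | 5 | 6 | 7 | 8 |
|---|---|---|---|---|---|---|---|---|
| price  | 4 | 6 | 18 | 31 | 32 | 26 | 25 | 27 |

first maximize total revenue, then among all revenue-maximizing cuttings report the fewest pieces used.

2

Build r[k] bottom-up: r[k] = max over allowed piece i of (p[i] + r[k−i]).
r[1] = 4
r[2] = 8  (first piece 1, then r[1]=4)
r[3] = 18
r[4] = 31
r[5] = 35  (first piece 1, then r[4]=31)
r[6] = 39  (first piece 1, then r[5]=35)
r[7] = 49  (first piece 3, then r[4]=31)
r[8] = 62  (first piece 4, then r[4]=31)
Maximum revenue is €62.
Now minimize piece count subject to staying optimal: for each k, pieces[k] = 1 + min over i with p[i]+r[k−i]=r[k] of pieces[k−i].
pieces[5] = 2
pieces[6] = 3
pieces[7] = 2
pieces[8] = 2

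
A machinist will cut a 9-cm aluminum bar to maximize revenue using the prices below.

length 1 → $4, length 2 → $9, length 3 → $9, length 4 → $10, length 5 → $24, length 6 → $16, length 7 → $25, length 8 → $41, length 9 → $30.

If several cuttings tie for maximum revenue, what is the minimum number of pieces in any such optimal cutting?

2

Build r[k] bottom-up: r[k] = max over allowed piece i of (p[i] + r[k−i]).
r[1] = 4
r[2] = max(4+4, 9+0) = 9
r[3] = max(4+9, 9+4, 9+0) = 13
r[4] = max(4+13, 9+9, 9+4, 10+0) = 18
r[5] = max(4+18, 9+13, 9+9, 10+4, 24+0) = 24
r[6] = max(4+24, 9+18, 9+13, 10+9, 24+4, 16+0) = 28
r[7] = max(4+28, 9+24, 9+18, …, 16+4, 25+0) = 33
r[8] = max(4+33, 9+28, 9+24, …, 25+4, 41+0) = 41
r[9] = max(4+41, 9+33, 9+28, …, 41+4, 30+0) = 45
Maximum revenue is $45.
Now minimize piece count subject to staying optimal: for each k, pieces[k] = 1 + min over i with p[i]+r[k−i]=r[k] of pieces[k−i].
pieces[6] = 2
pieces[7] = 2
pieces[8] = 1
pieces[9] = 2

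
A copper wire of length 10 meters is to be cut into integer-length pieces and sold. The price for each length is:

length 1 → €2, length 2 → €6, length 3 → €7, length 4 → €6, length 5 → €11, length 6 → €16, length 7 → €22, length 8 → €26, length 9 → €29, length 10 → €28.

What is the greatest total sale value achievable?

Build r[k] bottom-up: r[k] = max over allowed piece i of (p[i] + r[k−i]).
r[1] = 2
r[2] = 6
r[3] = 8  (first piece 1, then r[2]=6)
r[4] = 12  (first piece 2, then r[2]=6)
r[5] = 14  (first piece 1, then r[4]=12)
r[6] = 18  (first piece 2, then r[4]=12)
r[7] = 22
r[8] = 26
r[9] = 29
r[10] = 32  (first piece 2, then r[8]=26)
One optimal cutting: 8 + 2 → €26 + €6 = €32.

32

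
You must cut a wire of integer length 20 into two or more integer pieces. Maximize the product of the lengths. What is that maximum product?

Define prod[k] = max over 1≤i<k of i · max(k−i, prod[k−i]); the inner max lets the remainder stay uncut if that's better.
Small cases: prod[2]=1, prod[3]=2, prod[4]=4, prod[5]=6, prod[6]=9, prod[7]=12, prod[8]=18, prod[9]=27, prod[10]=36, prod[11]=54, prod[12]=81, prod[13]=108, prod[14]=162.
prod[15] = max(1×162, 2×108, 3×81, …, 13×2, 14×1) = 243
prod[16] = max(1×243, 2×162, 3×108, …, 14×2, 15×1) = 324
prod[17] = max(1×324, 2×243, 3×162, …, 15×2, 16×1) = 486
prod[18] = max(1×486, 2×324, 3×243, …, 16×2, 17×1) = 729
prod[19] = max(1×729, 2×486, 3×324, …, 17×2, 18×1) = 972
prod[20] = max(1×972, 2×729, 3×486, …, 18×2, 19×1) = 1458
One optimal split: 3 + 3 + 3 + 3 + 3 + 3 + 2; product 3×3×3×3×3×3×2 = 1458.

1458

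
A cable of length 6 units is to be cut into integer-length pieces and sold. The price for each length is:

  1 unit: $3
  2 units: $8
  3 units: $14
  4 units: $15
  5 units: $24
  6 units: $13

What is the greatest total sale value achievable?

Build r[k] bottom-up: r[k] = max over allowed piece i of (p[i] + r[k−i]).
r[1] = 3
r[2] = max(3+3, 8+0) = 8
r[3] = max(3+8, 8+3, 14+0) = 14
r[4] = max(3+14, 8+8, 14+3, 15+0) = 17
r[5] = max(3+17, 8+14, 14+8, 15+3, 24+0) = 24
r[6] = max(3+24, 8+17, 14+14, 15+8, 24+3, 13+0) = 28
One optimal cutting: 3 + 3 → $14 + $14 = $28.

28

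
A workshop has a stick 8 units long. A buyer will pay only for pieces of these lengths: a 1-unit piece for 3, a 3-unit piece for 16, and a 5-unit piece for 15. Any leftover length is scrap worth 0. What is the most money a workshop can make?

Consider every possible first cut. f[k] is the best of p[i]+f[k−i] over all sellable i≤k.
f[1] = 3
f[2] = 6  (first piece 1, then f[1]=3)
f[3] = max(3+6, 16+0) = 16
f[4] = max(3+16, 16+3) = 19
f[5] = max(3+19, 16+6, 15+0) = 22
f[6] = max(3+22, 16+16, 15+3) = 32
f[7] = max(3+32, 16+19, 15+6) = 35
f[8] = max(3+35, 16+22, 15+16) = 38
One optimal cutting: 3 + 3 + 1 + 1 → 38.

38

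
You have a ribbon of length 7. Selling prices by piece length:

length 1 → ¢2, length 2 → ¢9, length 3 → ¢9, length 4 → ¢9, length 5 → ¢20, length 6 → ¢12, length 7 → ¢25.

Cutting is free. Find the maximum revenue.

29

Let best[k] be the best obtainable value from length k. For each k, try every first piece i and keep the best of price[i] + best[k−i].
best[1] = 2
best[2] = max(2+2, 9+0) = 9
best[3] = max(2+9, 9+2, 9+0) = 11
best[4] = max(2+11, 9+9, 9+2, 9+0) = 18
best[5] = max(2+18, 9+11, 9+9, 9+2, 20+0) = 20
best[6] = max(2+20, 9+18, 9+11, 9+9, 20+2, 12+0) = 27
best[7] = max(2+27, 9+20, 9+18, …, 12+2, 25+0) = 29
One optimal cutting: 2 + 2 + 2 + 1 → ¢9 + ¢9 + ¢9 + ¢2 = ¢29.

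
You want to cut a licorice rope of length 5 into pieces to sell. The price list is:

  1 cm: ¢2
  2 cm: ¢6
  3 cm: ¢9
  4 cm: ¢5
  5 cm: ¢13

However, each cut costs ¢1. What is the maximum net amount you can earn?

14

Let r[k] be the best obtainable value from length k. For each k, try every first piece i and keep the best of price[i] + r[k−i] minus the 1 cut fee when i<k.
r[1] = 2
r[2] = 6
r[3] = 9
r[4] = 11  (first piece 2, then r[2]=6)
r[5] = 14  (first piece 2, then r[3]=9)
One optimal plan: pieces 3 + 2 (1 cut) → ¢15 − ¢1 = ¢14.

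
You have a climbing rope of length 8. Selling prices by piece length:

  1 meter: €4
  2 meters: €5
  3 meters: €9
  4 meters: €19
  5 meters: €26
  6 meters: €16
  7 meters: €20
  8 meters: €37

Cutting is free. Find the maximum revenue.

Let r[k] be the best obtainable value from length k. For each k, try every first piece i and keep the best of price[i] + r[k−i].
r[1] = 4
r[2] = max(4+4, 5+0) = 8
r[3] = max(4+8, 5+4, 9+0) = 12
r[4] = max(4+12, 5+8, 9+4, 19+0) = 19
r[5] = max(4+19, 5+12, 9+8, 19+4, 26+0) = 26
r[6] = max(4+26, 5+19, 9+12, 19+8, 26+4, 16+0) = 30
r[7] = max(4+30, 5+26, 9+19, …, 16+4, 20+0) = 34
r[8] = max(4+34, 5+30, 9+26, …, 20+4, 37+0) = 38
One optimal cutting: 5 + 1 + 1 + 1 → €26 + €4 + €4 + €4 = €38.

38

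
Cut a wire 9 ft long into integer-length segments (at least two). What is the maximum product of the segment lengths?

Fill g[k] for k=2..9: at each k try every first piece i and multiply by the better of (k−i) uncut or g[k−i].
g[2] = 1*max(1,0) = 1*1 = 1
g[3] = 1*max(2,1) = 1*2 = 2
g[4] = 2*max(2,1) = 2*2 = 4
g[5] = 2*max(3,2) = 2*3 = 6
g[6] = 3*max(3,2) = 3*3 = 9
g[7] = 2*max(5,6) = 2*6 = 12
g[8] = 2*max(6,9) = 2*9 = 18
g[9] = 3*max(6,9) = 3*9 = 27
One optimal split: 3 + 3 + 3; product 3*3*3 = 27.

27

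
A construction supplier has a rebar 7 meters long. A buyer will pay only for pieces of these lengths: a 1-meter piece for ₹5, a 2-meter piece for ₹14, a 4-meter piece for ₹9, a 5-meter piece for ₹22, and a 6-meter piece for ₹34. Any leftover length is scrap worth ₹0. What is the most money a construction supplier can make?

Build r[k] bottom-up: r[k] = max over allowed piece i of (p[i] + r[k−i]).
r[1] = 5
r[2] = max(5+5, 14+0) = 14
r[3] = max(5+14, 14+5) = 19
r[4] = max(5+19, 14+14, 9+0) = 28
r[5] = max(5+28, 14+19, 9+5, 22+0) = 33
r[6] = max(5+33, 14+28, 9+14, 22+5, 34+0) = 42
r[7] = max(5+42, 14+33, 9+19, 22+14, 34+5) = 47
One optimal cutting: 2 + 2 + 2 + 1 → ₹47.

47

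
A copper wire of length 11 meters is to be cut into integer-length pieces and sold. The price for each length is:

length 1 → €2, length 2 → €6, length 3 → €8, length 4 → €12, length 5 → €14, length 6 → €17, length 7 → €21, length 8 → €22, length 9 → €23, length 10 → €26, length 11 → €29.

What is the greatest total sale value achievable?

Build v[k] bottom-up: v[k] = max over allowed piece i of (p[i] + v[k−i]).
v[1] = 2
v[2] = 6
v[3] = 8  (first piece 1, then v[2]=6)
v[4] = 12  (first piece 2, then v[2]=6)
v[5] = 14  (first piece 1, then v[4]=12)
v[6] = 18  (first piece 2, then v[4]=12)
v[7] = 21
v[8] = 24  (first piece 2, then v[6]=18)
v[9] = 27  (first piece 2, then v[7]=21)
v[10] = 30  (first piece 2, then v[8]=24)
v[11] = 33  (first piece 2, then v[9]=27)
One optimal cutting: 7 + 2 + 2 → €21 + €6 + €6 = €33.

33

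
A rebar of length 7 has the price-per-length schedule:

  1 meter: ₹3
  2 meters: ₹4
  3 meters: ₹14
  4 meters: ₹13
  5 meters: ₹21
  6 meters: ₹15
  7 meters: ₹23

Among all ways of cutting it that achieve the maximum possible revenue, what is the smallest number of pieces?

3

Let r[k] be the best obtainable value from length k. For each k, try every first piece i and keep the best of price[i] + r[k−i].
r[1] = 3
r[2] = max(3+3, 4+0) = 6
r[3] = max(3+6, 4+3, 14+0) = 14
r[4] = max(3+14, 4+6, 14+3, 13+0) = 17
r[5] = max(3+17, 4+14, 14+6, 13+3, 21+0) = 21
r[6] = max(3+21, 4+17, 14+14, 13+6, 21+3, 15+0) = 28
r[7] = max(3+28, 4+21, 14+17, …, 15+3, 23+0) = 31
Maximum revenue is ₹31.
Now minimize piece count subject to staying optimal: for each k, pieces[k] = 1 + min over i with p[i]+r[k−i]=r[k] of pieces[k−i].
pieces[4] = 2
pieces[5] = 1
pieces[6] = 2
pieces[7] = 3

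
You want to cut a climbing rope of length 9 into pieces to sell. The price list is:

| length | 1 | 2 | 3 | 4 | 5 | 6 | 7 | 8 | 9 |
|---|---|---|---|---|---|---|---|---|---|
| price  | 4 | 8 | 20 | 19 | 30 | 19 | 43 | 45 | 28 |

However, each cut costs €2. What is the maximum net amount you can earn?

Let v[k] be the best obtainable value from length k. For each k, try every first piece i and keep the best of price[i] + v[k−i] minus the 2 cut fee when i<k.
v[1] = 4
v[2] = 8
v[3] = 20
v[4] = 22  (first piece 1, then v[3]=20)
v[5] = 30
v[6] = 38  (first piece 3, then v[3]=20)
v[7] = 43
v[8] = 48  (first piece 3, then v[5]=30)
v[9] = 56  (first piece 3, then v[6]=38)
One optimal plan: pieces 3 + 3 + 3 (2 cuts) → €60 − €4 = €56.

56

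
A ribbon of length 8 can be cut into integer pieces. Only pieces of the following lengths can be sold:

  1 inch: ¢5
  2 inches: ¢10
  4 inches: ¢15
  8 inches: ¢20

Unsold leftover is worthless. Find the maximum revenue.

Build r[k] bottom-up: r[k] = max over allowed piece i of (p[i] + r[k−i]).
r[1] = 5
r[2] = 10  (first piece 1, then r[1]=5)
r[3] = 15  (first piece 1, then r[2]=10)
r[4] = 20  (first piece 1, then r[3]=15)
r[5] = 25  (first piece 1, then r[4]=20)
r[6] = 30  (first piece 1, then r[5]=25)
r[7] = 35  (first piece 1, then r[6]=30)
r[8] = 40  (first piece 1, then r[7]=35)
One optimal cutting: 1 + 1 + 1 + 1 + 1 + 1 + 1 + 1 → ¢40.

40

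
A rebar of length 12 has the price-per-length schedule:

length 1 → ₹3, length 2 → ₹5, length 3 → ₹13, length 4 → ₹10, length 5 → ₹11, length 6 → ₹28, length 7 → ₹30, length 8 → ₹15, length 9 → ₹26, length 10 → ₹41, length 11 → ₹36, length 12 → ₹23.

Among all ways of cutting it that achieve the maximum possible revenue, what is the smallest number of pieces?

Let r[k] be the best obtainable value from length k. For each k, try every first piece i and keep the best of price[i] + r[k−i].
r[1] = 3
r[2] = max(3+3, 5+0) = 6
r[3] = max(3+6, 5+3, 13+0) = 13
r[4] = max(3+13, 5+6, 13+3, 10+0) = 16
r[5] = max(3+16, 5+13, 13+6, 10+3, 11+0) = 19
r[6] = max(3+19, 5+16, 13+13, 10+6, 11+3, 28+0) = 28
r[7] = max(3+28, 5+19, 13+16, …, 28+3, 30+0) = 31
r[8] = max(3+31, 5+28, 13+19, …, 30+3, 15+0) = 34
r[9] = max(3+34, 5+31, 13+28, …, 15+3, 26+0) = 41
r[10] = max(3+41, 5+34, 13+31, …, 26+3, 41+0) = 44
r[11] = max(3+44, 5+41, 13+34, …, 41+3, 36+0) = 47
r[12] = max(3+47, 5+44, 13+41, …, 36+3, 23+0) = 56
Maximum revenue is ₹56.
Now minimize piece count subject to staying optimal: for each k, pieces[k] = 1 + min over i with p[i]+r[k−i]=r[k] of pieces[k−i].
pieces[9] = 2
pieces[10] = 3
pieces[11] = 4
pieces[12] = 2

2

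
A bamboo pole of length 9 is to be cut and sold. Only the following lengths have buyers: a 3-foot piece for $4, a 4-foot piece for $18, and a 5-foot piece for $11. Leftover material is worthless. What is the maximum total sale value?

36

Build best[k] bottom-up: best[k] = max over allowed piece i of (p[i] + best[k−i]).
best[1] = 0
best[2] = 0
best[3] = 4
best[4] = max(4+0, 18+0) = 18
best[5] = max(4+0, 18+0, 11+0) = 18
best[6] = max(4+4, 18+0, 11+0) = 18
best[7] = max(4+18, 18+4, 11+0) = 22
best[8] = max(4+18, 18+18, 11+4) = 36
best[9] = max(4+18, 18+18, 11+18) = 36
One optimal cutting: pieces 4 + 4 with 1 foot of scrap → $36.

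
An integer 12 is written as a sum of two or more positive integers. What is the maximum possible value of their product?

Define m[k] = max over 1≤i<k of i · max(k−i, m[k−i]); the inner max lets the remainder stay uncut if that's better.
Small cases: m[2]=1, m[3]=2, m[4]=4, m[5]=6, m[6]=9, m[7]=12.
m[8] = max(1·12, 2·9, 3·6, …, 6·2, 7·1) = 18
m[9] = max(1·18, 2·12, 3·9, …, 7·2, 8·1) = 27
m[10] = max(1·27, 2·18, 3·12, …, 8·2, 9·1) = 36
m[11] = max(1·36, 2·27, 3·18, …, 9·2, 10·1) = 54
m[12] = max(1·54, 2·36, 3·27, …, 10·2, 11·1) = 81
One optimal split: 3 + 3 + 3 + 3; product 3·3·3·3 = 81.

81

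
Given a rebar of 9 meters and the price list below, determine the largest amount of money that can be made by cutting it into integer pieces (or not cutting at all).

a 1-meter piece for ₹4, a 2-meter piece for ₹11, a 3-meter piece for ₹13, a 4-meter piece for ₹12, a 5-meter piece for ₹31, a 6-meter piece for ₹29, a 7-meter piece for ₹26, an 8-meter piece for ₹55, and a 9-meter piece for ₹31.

Let v[k] be the best obtainable value from length k. For each k, try every first piece i and keep the best of price[i] + v[k−i].
v[1] = 4
v[2] = max(4+4, 11+0) = 11
v[3] = max(4+11, 11+4, 13+0) = 15
v[4] = max(4+15, 11+11, 13+4, 12+0) = 22
v[5] = max(4+22, 11+15, 13+11, 12+4, 31+0) = 31
v[6] = max(4+31, 11+22, 13+15, 12+11, 31+4, 29+0) = 35
v[7] = max(4+35, 11+31, 13+22, …, 29+4, 26+0) = 42
v[8] = max(4+42, 11+35, 13+31, …, 26+4, 55+0) = 55
v[9] = max(4+55, 11+42, 13+35, …, 55+4, 31+0) = 59
One optimal cutting: 8 + 1 → ₹55 + ₹4 = ₹59.

59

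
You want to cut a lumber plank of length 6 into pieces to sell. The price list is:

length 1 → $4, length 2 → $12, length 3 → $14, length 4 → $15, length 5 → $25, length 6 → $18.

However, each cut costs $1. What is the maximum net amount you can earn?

Consider every possible first cut. net[k] is the best of p[i]+net[k−i] over all sellable i≤k, charging 1 whenever i<k.
net[1] = 4
net[2] = 12
net[3] = 15  (first piece 1, then net[2]=12)
net[4] = 23  (first piece 2, then net[2]=12)
net[5] = 26  (first piece 1, then net[4]=23)
net[6] = 34  (first piece 2, then net[4]=23)
One optimal plan: pieces 2 + 2 + 2 (2 cuts) → $36 − $2 = $34.

34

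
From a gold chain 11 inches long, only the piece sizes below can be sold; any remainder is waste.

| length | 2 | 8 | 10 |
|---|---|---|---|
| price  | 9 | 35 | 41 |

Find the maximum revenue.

Consider every possible first cut. best[k] is the best of p[i]+best[k−i] over all sellable i≤k.
best[1] = 0
best[2] = 9
best[3] = 9
best[4] = 18  (first piece 2, then best[2]=9)
best[5] = 18
best[6] = 27  (first piece 2, then best[4]=18)
best[7] = 27
best[8] = 36  (first piece 2, then best[6]=27)
best[9] = 36
best[10] = 45  (first piece 2, then best[8]=36)
best[11] = 45
One optimal cutting: pieces 2 + 2 + 2 + 2 + 2 with 1 inch of scrap → $45.

45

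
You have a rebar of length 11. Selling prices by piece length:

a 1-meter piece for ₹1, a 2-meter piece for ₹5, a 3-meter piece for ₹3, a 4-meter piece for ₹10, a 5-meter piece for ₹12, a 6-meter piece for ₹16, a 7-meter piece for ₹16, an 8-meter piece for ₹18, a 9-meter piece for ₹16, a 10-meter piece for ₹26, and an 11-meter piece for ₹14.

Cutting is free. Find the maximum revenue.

28

Let best[k] be the best obtainable value from length k. For each k, try every first piece i and keep the best of price[i] + best[k−i].
best[1] = 1
best[2] = max(1+1, 5+0) = 5
best[3] = max(1+5, 5+1, 3+0) = 6
best[4] = max(1+6, 5+5, 3+1, 10+0) = 10
best[5] = max(1+10, 5+6, 3+5, 10+1, 12+0) = 12
best[6] = max(1+12, 5+10, 3+6, 10+5, 12+1, 16+0) = 16
best[7] = max(1+16, 5+12, 3+10, …, 16+1, 16+0) = 17
best[8] = max(1+17, 5+16, 3+12, …, 16+1, 18+0) = 21
best[9] = max(1+21, 5+17, 3+16, …, 18+1, 16+0) = 22
best[10] = max(1+22, 5+21, 3+17, …, 16+1, 26+0) = 26
best[11] = max(1+26, 5+22, 3+21, …, 26+1, 14+0) = 28
One optimal cutting: 6 + 5 → ₹16 + ₹12 = ₹28.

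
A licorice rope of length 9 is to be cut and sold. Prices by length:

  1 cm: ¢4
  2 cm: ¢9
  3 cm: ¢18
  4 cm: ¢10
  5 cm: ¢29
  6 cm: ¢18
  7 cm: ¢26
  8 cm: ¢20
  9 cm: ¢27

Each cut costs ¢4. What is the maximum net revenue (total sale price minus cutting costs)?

Let r[k] be the best obtainable value from length k. For each k, try every first piece i and keep the best of price[i] + r[k−i] minus the 4 cut fee when i<k.
r[1] = 4
r[2] = max(4+4-4, 9+0) = 9
r[3] = max(4+9-4, 9+4-4, 18+0) = 18
r[4] = max(4+18-4, 9+9-4, 18+4-4, 10+0) = 18
r[5] = max(4+18-4, 9+18-4, 18+9-4, 10+4-4, 29+0) = 29
r[6] = max(4+29-4, 9+18-4, 18+18-4, 10+9-4, 29+4-4, 18+0) = 32
r[7] = max(4+32-4, 9+29-4, 18+18-4, …, 18+4-4, 26+0) = 34
r[8] = max(4+34-4, 9+32-4, 18+29-4, …, 26+4-4, 20+0) = 43
r[9] = max(4+43-4, 9+34-4, 18+32-4, …, 20+4-4, 27+0) = 46
One optimal plan: pieces 3 + 3 + 3 (2 cuts) → ¢54 − ¢8 = ¢46.

46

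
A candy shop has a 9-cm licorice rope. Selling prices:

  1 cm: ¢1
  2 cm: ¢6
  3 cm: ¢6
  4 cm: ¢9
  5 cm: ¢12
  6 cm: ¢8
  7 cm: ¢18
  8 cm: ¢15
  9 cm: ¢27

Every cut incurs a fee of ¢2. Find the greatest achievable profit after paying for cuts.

27

Let net[k] be the best obtainable value from length k. For each k, try every first piece i and keep the best of price[i] + net[k−i] minus the 2 cut fee when i<k.
net[1] = 1
net[2] = max(1+1-2, 6+0) = 6
net[3] = max(1+6-2, 6+1-2, 6+0) = 6
net[4] = max(1+6-2, 6+6-2, 6+1-2, 9+0) = 10
net[5] = max(1+10-2, 6+6-2, 6+6-2, 9+1-2, 12+0) = 12
net[6] = max(1+12-2, 6+10-2, 6+6-2, 9+6-2, 12+1-2, 8+0) = 14
net[7] = max(1+14-2, 6+12-2, 6+10-2, …, 8+1-2, 18+0) = 18
net[8] = max(1+18-2, 6+14-2, 6+12-2, …, 18+1-2, 15+0) = 18
net[9] = max(1+18-2, 6+18-2, 6+14-2, …, 15+1-2, 27+0) = 27
Best is to make no cuts and sell whole for ¢27.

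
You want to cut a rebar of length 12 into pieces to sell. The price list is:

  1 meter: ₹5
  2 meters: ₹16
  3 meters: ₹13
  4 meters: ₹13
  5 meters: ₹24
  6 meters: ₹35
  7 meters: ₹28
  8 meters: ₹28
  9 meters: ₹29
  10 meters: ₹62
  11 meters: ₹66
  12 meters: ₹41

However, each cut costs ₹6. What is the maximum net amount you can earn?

Build r[k] bottom-up: r[k] = max over allowed piece i of (p[i] + r[k−i]) − 6 per cut.
r[1] = 5
r[2] = 16
r[3] = 15  (first piece 1, then r[2]=16)
r[4] = 26  (first piece 2, then r[2]=16)
r[5] = 25  (first piece 1, then r[4]=26)
r[6] = 36  (first piece 2, then r[4]=26)
r[7] = 35  (first piece 1, then r[6]=36)
r[8] = 46  (first piece 2, then r[6]=36)
r[9] = 45  (first piece 1, then r[8]=46)
r[10] = 62
r[11] = 66
r[12] = 72  (first piece 2, then r[10]=62)
One optimal plan: pieces 10 + 2 (1 cut) → ₹78 − ₹6 = ₹72.

72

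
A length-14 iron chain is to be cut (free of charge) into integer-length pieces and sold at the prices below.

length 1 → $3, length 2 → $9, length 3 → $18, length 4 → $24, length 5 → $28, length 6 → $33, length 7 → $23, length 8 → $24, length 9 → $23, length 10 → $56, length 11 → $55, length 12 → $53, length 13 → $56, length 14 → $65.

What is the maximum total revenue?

84

Let best[k] be the best obtainable value from length k. For each k, try every first piece i and keep the best of price[i] + best[k−i].
best[1] = 3
best[2] = max(3+3, 9+0) = 9
best[3] = max(3+9, 9+3, 18+0) = 18
best[4] = max(3+18, 9+9, 18+3, 24+0) = 24
best[5] = max(3+24, 9+18, 18+9, 24+3, 28+0) = 28
best[6] = max(3+28, 9+24, 18+18, 24+9, 28+3, 33+0) = 36
best[7] = max(3+36, 9+28, 18+24, …, 33+3, 23+0) = 42
best[8] = max(3+42, 9+36, 18+28, …, 23+3, 24+0) = 48
best[9] = max(3+48, 9+42, 18+36, …, 24+3, 23+0) = 54
best[10] = max(3+54, 9+48, 18+42, …, 23+3, 56+0) = 60
best[11] = max(3+60, 9+54, 18+48, …, 56+3, 55+0) = 66
best[12] = max(3+66, 9+60, 18+54, …, 55+3, 53+0) = 72
best[13] = max(3+72, 9+66, 18+60, …, 53+3, 56+0) = 78
best[14] = max(3+78, 9+72, 18+66, …, 56+3, 65+0) = 84
One optimal cutting: 4 + 4 + 3 + 3 → $24 + $24 + $18 + $18 = $84.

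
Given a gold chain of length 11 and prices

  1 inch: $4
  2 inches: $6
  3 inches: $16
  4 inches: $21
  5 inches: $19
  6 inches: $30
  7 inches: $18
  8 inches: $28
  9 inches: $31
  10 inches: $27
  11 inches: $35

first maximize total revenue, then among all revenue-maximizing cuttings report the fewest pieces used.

Consider every possible first cut. r[k] is the best of p[i]+r[k−i] over all sellable i≤k.
r[1] = 4
r[2] = max(4+4, 6+0) = 8
r[3] = max(4+8, 6+4, 16+0) = 16
r[4] = max(4+16, 6+8, 16+4, 21+0) = 21
r[5] = max(4+21, 6+16, 16+8, 21+4, 19+0) = 25
r[6] = max(4+25, 6+21, 16+16, 21+8, 19+4, 30+0) = 32
r[7] = max(4+32, 6+25, 16+21, …, 30+4, 18+0) = 37
r[8] = max(4+37, 6+32, 16+25, …, 18+4, 28+0) = 42
r[9] = max(4+42, 6+37, 16+32, …, 28+4, 31+0) = 48
r[10] = max(4+48, 6+42, 16+37, …, 31+4, 27+0) = 53
r[11] = max(4+53, 6+48, 16+42, …, 27+4, 35+0) = 58
Maximum revenue is $58.
Now minimize piece count subject to staying optimal: for each k, pieces[k] = 1 + min over i with p[i]+r[k−i]=r[k] of pieces[k−i].
pieces[8] = 2
pieces[9] = 3
pieces[10] = 3
pieces[11] = 3

3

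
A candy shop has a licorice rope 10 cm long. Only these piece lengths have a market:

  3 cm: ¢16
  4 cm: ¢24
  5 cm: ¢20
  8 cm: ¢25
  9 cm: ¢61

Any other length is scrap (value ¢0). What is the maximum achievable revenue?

61

Consider every possible first cut. r[k] is the best of p[i]+r[k−i] over all sellable i≤k.
r[1] = 0
r[2] = 0
r[3] = 16
r[4] = max(16+0, 24+0) = 24
r[5] = max(16+0, 24+0, 20+0) = 24
r[6] = max(16+16, 24+0, 20+0) = 32
r[7] = max(16+24, 24+16, 20+0) = 40
r[8] = max(16+24, 24+24, 20+16, 25+0) = 48
r[9] = max(16+32, 24+24, 20+24, 25+0, 61+0) = 61
r[10] = max(16+40, 24+32, 20+24, 25+0, 61+0) = 61
One optimal cutting: pieces 9 with 1 cm of scrap → ¢61.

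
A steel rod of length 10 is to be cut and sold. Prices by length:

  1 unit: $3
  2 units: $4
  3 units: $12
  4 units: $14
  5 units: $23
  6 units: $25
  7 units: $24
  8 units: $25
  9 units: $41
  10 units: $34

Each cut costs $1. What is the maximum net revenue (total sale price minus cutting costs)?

45

Consider every possible first cut. v[k] is the best of p[i]+v[k−i] over all sellable i≤k, charging 1 whenever i<k.
v[1] = 3
v[2] = max(3+3-1, 4+0) = 5
v[3] = max(3+5-1, 4+3-1, 12+0) = 12
v[4] = max(3+12-1, 4+5-1, 12+3-1, 14+0) = 14
v[5] = max(3+14-1, 4+12-1, 12+5-1, 14+3-1, 23+0) = 23
v[6] = max(3+23-1, 4+14-1, 12+12-1, 14+5-1, 23+3-1, 25+0) = 25
v[7] = max(3+25-1, 4+23-1, 12+14-1, …, 25+3-1, 24+0) = 27
v[8] = max(3+27-1, 4+25-1, 12+23-1, …, 24+3-1, 25+0) = 34
v[9] = max(3+34-1, 4+27-1, 12+25-1, …, 25+3-1, 41+0) = 41
v[10] = max(3+41-1, 4+34-1, 12+27-1, …, 41+3-1, 34+0) = 45
One optimal plan: pieces 5 + 5 (1 cut) → $46 − $1 = $45.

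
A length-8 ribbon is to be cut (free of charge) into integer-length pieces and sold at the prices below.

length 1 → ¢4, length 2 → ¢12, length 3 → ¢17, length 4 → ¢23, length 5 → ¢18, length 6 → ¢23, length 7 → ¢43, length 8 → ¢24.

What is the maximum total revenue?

Consider every possible first cut. best[k] is the best of p[i]+best[k−i] over all sellable i≤k.
best[1] = 4
best[2] = 12
best[3] = 17
best[4] = 24  (first piece 2, then best[2]=12)
best[5] = 29  (first piece 2, then best[3]=17)
best[6] = 36  (first piece 2, then best[4]=24)
best[7] = 43
best[8] = 48  (first piece 2, then best[6]=36)
One optimal cutting: 2 + 2 + 2 + 2 → ¢12 + ¢12 + ¢12 + ¢12 = ¢48.

48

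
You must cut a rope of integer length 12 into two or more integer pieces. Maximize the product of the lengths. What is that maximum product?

Define m[k] = max over 1≤i<k of i · max(k−i, m[k−i]); the inner max lets the remainder stay uncut if that's better.
m[2] = 1·max(1,0) = 1·1 = 1
m[3] = max(1·2, 2·1) = 2
m[4] = max(1·3, 2·2, 3·1) = 4
m[5] = max(1·4, 2·3, 3·2, 4·1) = 6
m[6] = max(1·6, 2·4, 3·3, 4·2, 5·1) = 9
m[7] = max(1·9, 2·6, 3·4, 4·3, 5·2, 6·1) = 12
m[8] = max(1·12, 2·9, 3·6, …, 6·2, 7·1) = 18
m[9] = max(1·18, 2·12, 3·9, …, 7·2, 8·1) = 27
m[10] = max(1·27, 2·18, 3·12, …, 8·2, 9·1) = 36
m[11] = max(1·36, 2·27, 3·18, …, 9·2, 10·1) = 54
m[12] = max(1·54, 2·36, 3·27, …, 10·2, 11·1) = 81
One optimal split: 3 + 3 + 3 + 3; product 3·3·3·3 = 81.

81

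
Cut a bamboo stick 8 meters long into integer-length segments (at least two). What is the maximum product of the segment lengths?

Fill m[k] for k=2..8: at each k try every first piece i and multiply by the better of (k−i) uncut or m[k−i].
m[2] = 1*max(1,0) = 1*1 = 1
m[3] = 1*max(2,1) = 1*2 = 2
m[4] = 2*max(2,1) = 2*2 = 4
m[5] = 2*max(3,2) = 2*3 = 6
m[6] = 3*max(3,2) = 3*3 = 9
m[7] = 2*max(5,6) = 2*6 = 12
m[8] = 2*max(6,9) = 2*9 = 18
One optimal split: 3 + 3 + 2; product 3*3*2 = 18.

18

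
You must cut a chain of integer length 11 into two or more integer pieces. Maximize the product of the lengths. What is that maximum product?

Fill prod[k] for k=2..11: at each k try every first piece i and multiply by the better of (k−i) uncut or prod[k−i].
Small cases: prod[2]=1, prod[3]=2, prod[4]=4.
prod[5] = max(1*4, 2*3, 3*2, 4*1) = 6
prod[6] = max(1*6, 2*4, 3*3, 4*2, 5*1) = 9
prod[7] = max(1*9, 2*6, 3*4, 4*3, 5*2, 6*1) = 12
prod[8] = max(1*12, 2*9, 3*6, …, 6*2, 7*1) = 18
prod[9] = max(1*18, 2*12, 3*9, …, 7*2, 8*1) = 27
prod[10] = max(1*27, 2*18, 3*12, …, 8*2, 9*1) = 36
prod[11] = max(1*36, 2*27, 3*18, …, 9*2, 10*1) = 54
One optimal split: 3 + 3 + 3 + 2; product 3*3*3*2 = 54.

54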